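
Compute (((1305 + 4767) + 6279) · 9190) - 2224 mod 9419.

1305 + 4767 = 6072
6072 + 6279 = 12351 ≡ 2932 (mod 9419)
2932 · 9190 = 26945080 ≡ 6740 (mod 9419)
6740 - 2224 = 4516

4516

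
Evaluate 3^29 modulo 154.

103

3^1 ≡ 3 (mod 154)
3^2 ≡ 3^2 = 9 (mod 154)
3^4 ≡ 9^2 = 81 (mod 154)
3^8 ≡ 81^2 = 6561 ≡ 93 (mod 154)
3^16 ≡ 93^2 = 8649 ≡ 25 (mod 154)
3^29 = 3^16 * 3^8 * 3^4 * 3^1 ≡ 25 * 93 * 81 * 3 (mod 154).
Accumulate the product:
25 * 93 = 2325 ≡ 15
15 * 81 = 1215 ≡ 137
137 * 3 = 411 ≡ 103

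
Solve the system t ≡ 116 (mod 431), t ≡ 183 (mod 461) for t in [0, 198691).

111745

431⁻¹ mod 461: 431×169 ≡ 1 (mod 461), so 431⁻¹ ≡ 169.
t = 116 + 431×((183 − 116)×169 mod 461) = 116 + 431×259 = 111745.
Check: 111745 mod 431 = 116, 111745 mod 461 = 183. ✓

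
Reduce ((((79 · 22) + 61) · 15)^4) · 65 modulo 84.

21

79 · 22 = 1738 ≡ 58 (mod 84)
58 + 61 = 119 ≡ 35 (mod 84)
35 · 15 = 525 ≡ 21 (mod 84)
(21)^4 ≡ 21 (mod 84)
21 · 65 = 1365 ≡ 21 (mod 84)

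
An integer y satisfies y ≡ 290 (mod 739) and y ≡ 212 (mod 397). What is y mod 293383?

113357

739⁻¹ mod 397: 739·166 ≡ 1 (mod 397), so 739⁻¹ ≡ 166.
y = 290 + 739·((212 − 290)·166 mod 397) = 290 + 739·153 = 113357.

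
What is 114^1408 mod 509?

1408 in binary is 10110000000, i.e. 1408 = 1024 + 256 + 128.
114^1 ≡ 114 (mod 509)
114^2 ≡ 114^2 = 12996 ≡ 271 (mod 509)
114^4 ≡ 271^2 = 73441 ≡ 145 (mod 509)
114^8 ≡ 145^2 = 21025 ≡ 156 (mod 509)
114^16 ≡ 156^2 = 24336 ≡ 413 (mod 509)
114^32 ≡ 413^2 = 170569 ≡ 54 (mod 509)
114^64 ≡ 54^2 = 2916 ≡ 371 (mod 509)
114^128 ≡ 371^2 = 137641 ≡ 211 (mod 509)
114^256 ≡ 211^2 = 44521 ≡ 238 (mod 509)
114^512 ≡ 238^2 = 56644 ≡ 145 (mod 509)
114^1024 ≡ 145^2 = 21025 ≡ 156 (mod 509)
114^1408 = 114^1024 * 114^256 * 114^128 ≡ 156 * 238 * 211 (mod 509).
Accumulate the product:
156 * 238 = 37128 ≡ 480
480 * 211 = 101280 ≡ 498

498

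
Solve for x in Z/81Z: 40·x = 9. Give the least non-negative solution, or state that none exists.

gcd(40, 81) = 1, so a unique solution mod 81 exists.
40⁻¹ ≡ 79 (mod 81).
x ≡ 79·9 ≡ 63 (mod 81).

63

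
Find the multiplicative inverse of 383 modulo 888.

575

888 = 2*383 + 122
383 = 3*122 + 17
122 = 7*17 + 3
17 = 5*3 + 2
3 = 1*2 + 1
2 = 2*1 + 0
gcd(383, 888) = 1, so the inverse exists.
Bézout: 1 = 135*888 − 313*383.
So 383⁻¹ ≡ −313 ≡ 575 (mod 888).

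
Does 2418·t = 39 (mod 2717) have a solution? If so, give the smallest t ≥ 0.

118

gcd(2418, 2717) = 13, and 13 | 39, so solutions exist.
Divide through by 13: 186·t mod 209 = 3.
186⁻¹ ≡ 109 (mod 209).
t ≡ 109·3 ≡ 118 (mod 209).
The smallest non-negative solution is t = 118.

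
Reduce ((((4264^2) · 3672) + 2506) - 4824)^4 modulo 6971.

(4264)^2 ≡ 1328 (mod 6971)
1328 · 3672 = 4876416 ≡ 3687 (mod 6971)
3687 + 2506 = 6193
6193 - 4824 = 1369
(1369)^4 ≡ 3910 (mod 6971)

3910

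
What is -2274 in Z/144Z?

-2274 = -16·144 + 30, so -2274 ≡ 30 (mod 144).

30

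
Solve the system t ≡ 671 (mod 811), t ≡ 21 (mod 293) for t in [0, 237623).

811⁻¹ mod 293: 811*56 ≡ 1 (mod 293), so 811⁻¹ ≡ 56.
t = 671 + 811*((21 − 671)*56 mod 293) = 671 + 811*225 = 183146.
Check: 183146 mod 811 = 671, 183146 mod 293 = 21. ✓

183146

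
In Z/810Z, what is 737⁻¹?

Apply the Euclidean algorithm and back-substitute:
810 = 1·737 + 73
737 = 10·73 + 7
73 = 10·7 + 3
7 = 2·3 + 1
3 = 3·1 + 0
gcd(737, 810) = 1, so the inverse exists.
Bézout: 1 = −212·810 + 233·737.
So 737⁻¹ ≡ 233 (mod 810).

233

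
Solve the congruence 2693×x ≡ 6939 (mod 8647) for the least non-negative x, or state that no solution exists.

3480

gcd(2693, 8647) = 1, so a unique solution mod 8647 exists.
2693⁻¹ ≡ 1294 (mod 8647).
x ≡ 1294×6939 ≡ 3480 (mod 8647).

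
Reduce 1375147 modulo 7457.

1375147 = 184*7457 + 3059, so 1375147 ≡ 3059 (mod 7457).

3059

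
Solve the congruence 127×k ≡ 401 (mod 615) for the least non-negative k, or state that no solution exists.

8

gcd(127, 615) = 1, so a unique solution mod 615 exists.
127⁻¹ ≡ 523 (mod 615).
k ≡ 523×401 ≡ 8 (mod 615).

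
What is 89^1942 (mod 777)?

247

1942 in binary is 11110010110, i.e. 1942 = 1024 + 512 + 256 + 128 + 16 + 4 + 2.
89^1 ≡ 89 (mod 777)
89^2 ≡ 89^2 = 7921 ≡ 151 (mod 777)
89^4 ≡ 151^2 = 22801 ≡ 268 (mod 777)
89^8 ≡ 268^2 = 71824 ≡ 340 (mod 777)
89^16 ≡ 340^2 = 115600 ≡ 604 (mod 777)
89^32 ≡ 604^2 = 364816 ≡ 403 (mod 777)
89^64 ≡ 403^2 = 162409 ≡ 16 (mod 777)
89^128 ≡ 16^2 = 256 (mod 777)
89^256 ≡ 256^2 = 65536 ≡ 268 (mod 777)
89^512 ≡ 268^2 = 71824 ≡ 340 (mod 777)
89^1024 ≡ 340^2 = 115600 ≡ 604 (mod 777)
89^1942 = 89^1024 · 89^512 · 89^256 · 89^128 · 89^16 · 89^4 · 89^2 ≡ 604 · 340 · 268 · 256 · 604 · 268 · 151 (mod 777).
Accumulate the product:
604 · 340 = 205360 ≡ 232
232 · 268 = 62176 ≡ 16
16 · 256 = 4096 ≡ 211
211 · 604 = 127444 ≡ 16
16 · 268 = 4288 ≡ 403
403 · 151 = 60853 ≡ 247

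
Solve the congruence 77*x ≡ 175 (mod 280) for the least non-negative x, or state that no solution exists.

gcd(77, 280) = 7, and 7 | 175, so solutions exist.
Divide through by 7: 11*x mod 40 = 25.
11⁻¹ ≡ 11 (mod 40).
x ≡ 11*25 ≡ 35 (mod 40).
The smallest non-negative solution is x = 35.

35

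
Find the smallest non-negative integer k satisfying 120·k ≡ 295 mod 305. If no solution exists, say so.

5

gcd(120, 305) = 5, and 5 | 295, so solutions exist.
Divide through by 5: 24·k = 59 (mod 61).
24⁻¹ ≡ 28 (mod 61).
k ≡ 28·59 ≡ 5 (mod 61).
The smallest non-negative solution is k = 5.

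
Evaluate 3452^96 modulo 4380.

1096

96 in binary is 1100000, i.e. 96 = 64 + 32.
3452^1 ≡ 3452 (mod 4380)
3452^2 ≡ 3452^2 = 11916304 ≡ 2704 (mod 4380)
3452^4 ≡ 2704^2 = 7311616 ≡ 1396 (mod 4380)
3452^8 ≡ 1396^2 = 1948816 ≡ 4096 (mod 4380)
3452^16 ≡ 4096^2 = 16777216 ≡ 1816 (mod 4380)
3452^32 ≡ 1816^2 = 3297856 ≡ 4096 (mod 4380)
3452^64 ≡ 4096^2 = 16777216 ≡ 1816 (mod 4380)
3452^96 = 3452^64 · 3452^32 ≡ 1816 · 4096 (mod 4380).
1816 · 4096 = 7438336 ≡ 1096 (mod 4380).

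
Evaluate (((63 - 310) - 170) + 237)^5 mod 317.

178

63 - 310 = -247 ≡ 70 (mod 317)
70 - 170 = -100 ≡ 217 (mod 317)
217 + 237 = 454 ≡ 137 (mod 317)
(137)^5 ≡ 178 (mod 317)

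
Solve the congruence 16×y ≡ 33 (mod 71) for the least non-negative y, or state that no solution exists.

gcd(16, 71) = 1, so a unique solution mod 71 exists.
16⁻¹ ≡ 40 (mod 71).
y ≡ 40×33 ≡ 42 (mod 71).

42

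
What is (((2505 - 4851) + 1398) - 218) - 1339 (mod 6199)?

2505 - 4851 = -2346 ≡ 3853 (mod 6199)
3853 + 1398 = 5251
5251 - 218 = 5033
5033 - 1339 = 3694

3694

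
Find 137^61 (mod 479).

189

61 in binary is 111101, i.e. 61 = 32 + 16 + 8 + 4 + 1.
137^1 ≡ 137 (mod 479)
137^2 ≡ 137^2 = 18769 ≡ 88 (mod 479)
137^4 ≡ 88^2 = 7744 ≡ 80 (mod 479)
137^8 ≡ 80^2 = 6400 ≡ 173 (mod 479)
137^16 ≡ 173^2 = 29929 ≡ 231 (mod 479)
137^32 ≡ 231^2 = 53361 ≡ 192 (mod 479)
137^61 = 137^32 · 137^16 · 137^8 · 137^4 · 137^1 ≡ 192 · 231 · 173 · 80 · 137 (mod 479).
Accumulate the product:
192 · 231 = 44352 ≡ 284
284 · 173 = 49132 ≡ 274
274 · 80 = 21920 ≡ 365
365 · 137 = 50005 ≡ 189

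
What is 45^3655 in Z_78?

33

3655 in binary is 111001000111, i.e. 3655 = 2048 + 1024 + 512 + 64 + 4 + 2 + 1.
45^1 ≡ 45 (mod 78)
45^2 ≡ 45^2 = 2025 ≡ 75 (mod 78)
45^4 ≡ 75^2 = 5625 ≡ 9 (mod 78)
45^8 ≡ 9^2 = 81 ≡ 3 (mod 78)
45^16 ≡ 3^2 = 9 (mod 78)
45^32 ≡ 9^2 = 81 ≡ 3 (mod 78)
45^64 ≡ 3^2 = 9 (mod 78)
45^128 ≡ 9^2 = 81 ≡ 3 (mod 78)
45^256 ≡ 3^2 = 9 (mod 78)
45^512 ≡ 9^2 = 81 ≡ 3 (mod 78)
45^1024 ≡ 3^2 = 9 (mod 78)
45^2048 ≡ 9^2 = 81 ≡ 3 (mod 78)
45^3655 = 45^2048 · 45^1024 · 45^512 · 45^64 · 45^4 · 45^2 · 45^1 ≡ 3 · 9 · 3 · 9 · 9 · 75 · 45 (mod 78).
Accumulate the product:
3 · 9 = 27
27 · 3 = 81 ≡ 3
3 · 9 = 27
27 · 9 = 243 ≡ 9
9 · 75 = 675 ≡ 51
51 · 45 = 2295 ≡ 33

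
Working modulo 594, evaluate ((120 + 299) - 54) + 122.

487

120 + 299 = 419
419 - 54 = 365
365 + 122 = 487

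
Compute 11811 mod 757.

456

11811 = 15*757 + 456, so 11811 ≡ 456 (mod 757).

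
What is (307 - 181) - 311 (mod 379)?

307 - 181 = 126
126 - 311 = -185 ≡ 194 (mod 379)

194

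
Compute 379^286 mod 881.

419

379^1 ≡ 379 (mod 881)
379^2 ≡ 379^2 = 143641 ≡ 38 (mod 881)
379^4 ≡ 38^2 = 1444 ≡ 563 (mod 881)
379^8 ≡ 563^2 = 316969 ≡ 690 (mod 881)
379^16 ≡ 690^2 = 476100 ≡ 360 (mod 881)
379^32 ≡ 360^2 = 129600 ≡ 93 (mod 881)
379^64 ≡ 93^2 = 8649 ≡ 720 (mod 881)
379^128 ≡ 720^2 = 518400 ≡ 372 (mod 881)
379^256 ≡ 372^2 = 138384 ≡ 67 (mod 881)
379^286 = 379^256 · 379^16 · 379^8 · 379^4 · 379^2 ≡ 67 · 360 · 690 · 563 · 38 (mod 881).
Accumulate the product:
67 · 360 = 24120 ≡ 333
333 · 690 = 229770 ≡ 710
710 · 563 = 399730 ≡ 637
637 · 38 = 24206 ≡ 419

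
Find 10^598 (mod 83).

49

Using repeated squaring:
598 in binary is 1001010110, i.e. 598 = 512 + 64 + 16 + 4 + 2.
10^1 ≡ 10 (mod 83)
10^2 ≡ 10^2 = 100 ≡ 17 (mod 83)
10^4 ≡ 17^2 = 289 ≡ 40 (mod 83)
10^8 ≡ 40^2 = 1600 ≡ 23 (mod 83)
10^16 ≡ 23^2 = 529 ≡ 31 (mod 83)
10^32 ≡ 31^2 = 961 ≡ 48 (mod 83)
10^64 ≡ 48^2 = 2304 ≡ 63 (mod 83)
10^128 ≡ 63^2 = 3969 ≡ 68 (mod 83)
10^256 ≡ 68^2 = 4624 ≡ 59 (mod 83)
10^512 ≡ 59^2 = 3481 ≡ 78 (mod 83)
10^598 = 10^512 * 10^64 * 10^16 * 10^4 * 10^2 ≡ 78 * 63 * 31 * 40 * 17 (mod 83).
Accumulate the product:
78 * 63 = 4914 ≡ 17
17 * 31 = 527 ≡ 29
29 * 40 = 1160 ≡ 81
81 * 17 = 1377 ≡ 49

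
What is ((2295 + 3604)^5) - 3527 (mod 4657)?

3557

2295 + 3604 = 5899 ≡ 1242 (mod 4657)
(1242)^5 ≡ 2427 (mod 4657)
2427 - 3527 = -1100 ≡ 3557 (mod 4657)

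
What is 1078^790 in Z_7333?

790 in binary is 1100010110, i.e. 790 = 512 + 256 + 16 + 4 + 2.
1078^1 ≡ 1078 (mod 7333)
1078^2 ≡ 1078^2 = 1162084 ≡ 3470 (mod 7333)
1078^4 ≡ 3470^2 = 12040900 ≡ 114 (mod 7333)
1078^8 ≡ 114^2 = 12996 ≡ 5663 (mod 7333)
1078^16 ≡ 5663^2 = 32069569 ≡ 2360 (mod 7333)
1078^32 ≡ 2360^2 = 5569600 ≡ 3853 (mod 7333)
1078^64 ≡ 3853^2 = 14845609 ≡ 3617 (mod 7333)
1078^128 ≡ 3617^2 = 13082689 ≡ 617 (mod 7333)
1078^256 ≡ 617^2 = 380689 ≡ 6706 (mod 7333)
1078^512 ≡ 6706^2 = 44970436 ≡ 4480 (mod 7333)
1078^790 = 1078^512 * 1078^256 * 1078^16 * 1078^4 * 1078^2 ≡ 4480 * 6706 * 2360 * 114 * 3470 (mod 7333).
Accumulate the product:
4480 * 6706 = 30042880 ≡ 6912
6912 * 2360 = 16312320 ≡ 3728
3728 * 114 = 424992 ≡ 7011
7011 * 3470 = 24328170 ≡ 4609

4609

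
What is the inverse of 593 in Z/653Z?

185

Apply the Euclidean algorithm and back-substitute:
653 = 1·593 + 60
593 = 9·60 + 53
60 = 1·53 + 7
53 = 7·7 + 4
7 = 1·4 + 3
4 = 1·3 + 1
3 = 3·1 + 0
gcd(593, 653) = 1, so the inverse exists.
Back-substitute for 1:
1 = 1·4 − 1·3
  = −1·7 + 2·4
  = 2·53 − 15·7
  = −15·60 + 17·53
  = 17·593 − 168·60
  = −168·653 + 185·593
So 593⁻¹ ≡ 185 (mod 653).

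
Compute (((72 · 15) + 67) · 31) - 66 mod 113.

9

72 · 15 = 1080 ≡ 63 (mod 113)
63 + 67 = 130 ≡ 17 (mod 113)
17 · 31 = 527 ≡ 75 (mod 113)
75 - 66 = 9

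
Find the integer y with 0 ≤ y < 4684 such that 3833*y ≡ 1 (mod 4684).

2009

Run the extended Euclidean algorithm:
4684 = 1*3833 + 851
3833 = 4*851 + 429
851 = 1*429 + 422
429 = 1*422 + 7
422 = 60*7 + 2
7 = 3*2 + 1
2 = 2*1 + 0
gcd(3833, 4684) = 1, so the inverse exists.
Back-substitute for 1:
1 = 1*7 − 3*2
  = −3*422 + 181*7
  = 181*429 − 184*422
  = −184*851 + 365*429
  = 365*3833 − 1644*851
  = −1644*4684 + 2009*3833
So 3833⁻¹ ≡ 2009 (mod 4684).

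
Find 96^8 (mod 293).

161

96^1 ≡ 96 (mod 293)
96^2 ≡ 96^2 = 9216 ≡ 133 (mod 293)
96^4 ≡ 133^2 = 17689 ≡ 109 (mod 293)
96^8 ≡ 109^2 = 11881 ≡ 161 (mod 293)
So 96^8 ≡ 161 (mod 293).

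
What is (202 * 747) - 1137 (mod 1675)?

202 * 747 = 150894 ≡ 144 (mod 1675)
144 - 1137 = -993 ≡ 682 (mod 1675)

682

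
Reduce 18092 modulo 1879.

1181

18092 = 9·1879 + 1181, so 18092 ≡ 1181 (mod 1879).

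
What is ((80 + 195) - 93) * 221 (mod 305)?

80 + 195 = 275
275 - 93 = 182
182 * 221 = 40222 ≡ 267 (mod 305)

267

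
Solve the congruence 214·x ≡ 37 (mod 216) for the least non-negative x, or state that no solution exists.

gcd(214, 216) = 2, and 2 does not divide 37.
So the congruence has no solution.

no solution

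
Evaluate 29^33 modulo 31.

23

By square-and-multiply:
33 in binary is 100001, i.e. 33 = 32 + 1.
29^1 ≡ 29 (mod 31)
29^2 ≡ 29^2 = 841 ≡ 4 (mod 31)
29^4 ≡ 4^2 = 16 (mod 31)
29^8 ≡ 16^2 = 256 ≡ 8 (mod 31)
29^16 ≡ 8^2 = 64 ≡ 2 (mod 31)
29^32 ≡ 2^2 = 4 (mod 31)
29^33 = 29^32 × 29^1 ≡ 4 × 29 (mod 31).
4 × 29 = 116 ≡ 23 (mod 31).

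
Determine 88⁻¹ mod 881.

871

881 = 10·88 + 1
88 = 88·1 + 0
gcd(88, 881) = 1, so the inverse exists.
Bézout: 1 = 1·881 − 10·88.
So 88⁻¹ ≡ −10 ≡ 871 (mod 881).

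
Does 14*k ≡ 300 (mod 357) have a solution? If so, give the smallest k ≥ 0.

no solution

gcd(14, 357) = 7, and 7 does not divide 300.
So the congruence has no solution.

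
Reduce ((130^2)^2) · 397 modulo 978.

622

(130)^2 ≡ 274 (mod 978)
(274)^2 ≡ 748 (mod 978)
748 · 397 = 296956 ≡ 622 (mod 978)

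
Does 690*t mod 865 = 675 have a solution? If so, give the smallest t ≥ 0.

gcd(690, 865) = 5, and 5 | 675, so solutions exist.
Divide through by 5: 138*t mod 173 = 135.
138⁻¹ ≡ 84 (mod 173).
t ≡ 84*135 ≡ 95 (mod 173).
The smallest non-negative solution is t = 95.

95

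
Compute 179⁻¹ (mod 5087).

5087 = 28*179 + 75
179 = 2*75 + 29
75 = 2*29 + 17
29 = 1*17 + 12
17 = 1*12 + 5
12 = 2*5 + 2
5 = 2*2 + 1
2 = 2*1 + 0
gcd(179, 5087) = 1, so the inverse exists.
Back-substitute for 1:
1 = 1*5 − 2*2
  = −2*12 + 5*5
  = 5*17 − 7*12
  = −7*29 + 12*17
  = 12*75 − 31*29
  = −31*179 + 74*75
  = 74*5087 − 2103*179
So 179⁻¹ ≡ −2103 ≡ 2984 (mod 5087).

2984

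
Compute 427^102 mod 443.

102 in binary is 1100110, i.e. 102 = 64 + 32 + 4 + 2.
427^1 ≡ 427 (mod 443)
427^2 ≡ 427^2 = 182329 ≡ 256 (mod 443)
427^4 ≡ 256^2 = 65536 ≡ 415 (mod 443)
427^8 ≡ 415^2 = 172225 ≡ 341 (mod 443)
427^16 ≡ 341^2 = 116281 ≡ 215 (mod 443)
427^32 ≡ 215^2 = 46225 ≡ 153 (mod 443)
427^64 ≡ 153^2 = 23409 ≡ 373 (mod 443)
427^102 = 427^64 · 427^32 · 427^4 · 427^2 ≡ 373 · 153 · 415 · 256 (mod 443).
Accumulate the product:
373 · 153 = 57069 ≡ 365
365 · 415 = 151475 ≡ 412
412 · 256 = 105472 ≡ 38

38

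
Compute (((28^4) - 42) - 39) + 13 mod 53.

0

(28)^4 ≡ 15 (mod 53)
15 - 42 = -27 ≡ 26 (mod 53)
26 - 39 = -13 ≡ 40 (mod 53)
40 + 13 = 53 ≡ 0 (mod 53)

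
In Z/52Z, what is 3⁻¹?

35

Run the extended Euclidean algorithm:
52 = 17×3 + 1
3 = 3×1 + 0
gcd(3, 52) = 1, so the inverse exists.
Back-substitute for 1:
1 = 1×52 − 17×3
So 3⁻¹ ≡ −17 ≡ 35 (mod 52).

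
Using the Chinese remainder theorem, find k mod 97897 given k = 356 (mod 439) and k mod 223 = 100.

439⁻¹ mod 223: 439*191 ≡ 1 (mod 223), so 439⁻¹ ≡ 191.
k = 356 + 439*((100 − 356)*191 mod 223) = 356 + 439*164 = 72352.

72352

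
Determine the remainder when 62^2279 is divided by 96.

62^1 ≡ 62 (mod 96)
62^2 ≡ 62^2 = 3844 ≡ 4 (mod 96)
62^4 ≡ 4^2 = 16 (mod 96)
62^8 ≡ 16^2 = 256 ≡ 64 (mod 96)
62^16 ≡ 64^2 = 4096 ≡ 64 (mod 96)
62^32 ≡ 64^2 = 4096 ≡ 64 (mod 96)
62^64 ≡ 64^2 = 4096 ≡ 64 (mod 96)
62^128 ≡ 64^2 = 4096 ≡ 64 (mod 96)
62^256 ≡ 64^2 = 4096 ≡ 64 (mod 96)
62^512 ≡ 64^2 = 4096 ≡ 64 (mod 96)
62^1024 ≡ 64^2 = 4096 ≡ 64 (mod 96)
62^2048 ≡ 64^2 = 4096 ≡ 64 (mod 96)
62^2279 = 62^2048 × 62^128 × 62^64 × 62^32 × 62^4 × 62^2 × 62^1 ≡ 64 × 64 × 64 × 64 × 16 × 4 × 62 (mod 96).
Accumulate the product:
64 × 64 = 4096 ≡ 64
64 × 64 = 4096 ≡ 64
64 × 64 = 4096 ≡ 64
64 × 16 = 1024 ≡ 64
64 × 4 = 256 ≡ 64
64 × 62 = 3968 ≡ 32

32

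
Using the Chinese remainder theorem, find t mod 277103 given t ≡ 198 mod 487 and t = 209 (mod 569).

158960

487⁻¹ mod 569: 487×340 ≡ 1 (mod 569), so 487⁻¹ ≡ 340.
t = 198 + 487×((209 − 198)×340 mod 569) = 198 + 487×326 = 158960.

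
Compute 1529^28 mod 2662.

1331

By square-and-multiply:
28 in binary is 11100, i.e. 28 = 16 + 8 + 4.
1529^1 ≡ 1529 (mod 2662)
1529^2 ≡ 1529^2 = 2337841 ≡ 605 (mod 2662)
1529^4 ≡ 605^2 = 366025 ≡ 1331 (mod 2662)
1529^8 ≡ 1331^2 = 1771561 ≡ 1331 (mod 2662)
1529^16 ≡ 1331^2 = 1771561 ≡ 1331 (mod 2662)
1529^28 = 1529^16 × 1529^8 × 1529^4 ≡ 1331 × 1331 × 1331 (mod 2662).
Accumulate the product:
1331 × 1331 = 1771561 ≡ 1331
1331 × 1331 = 1771561 ≡ 1331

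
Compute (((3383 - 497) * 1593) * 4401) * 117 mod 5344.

3383 - 497 = 2886
2886 * 1593 = 4597398 ≡ 1558 (mod 5344)
1558 * 4401 = 6856758 ≡ 406 (mod 5344)
406 * 117 = 47502 ≡ 4750 (mod 5344)

4750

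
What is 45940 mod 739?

45940 = 62*739 + 122, so 45940 ≡ 122 (mod 739).

122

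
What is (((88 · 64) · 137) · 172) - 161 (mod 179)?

88 · 64 = 5632 ≡ 83 (mod 179)
83 · 137 = 11371 ≡ 94 (mod 179)
94 · 172 = 16168 ≡ 58 (mod 179)
58 - 161 = -103 ≡ 76 (mod 179)

76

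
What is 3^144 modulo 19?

Compute successive squares:
144 in binary is 10010000, i.e. 144 = 128 + 16.
3^1 ≡ 3 (mod 19)
3^2 ≡ 3^2 = 9 (mod 19)
3^4 ≡ 9^2 = 81 ≡ 5 (mod 19)
3^8 ≡ 5^2 = 25 ≡ 6 (mod 19)
3^16 ≡ 6^2 = 36 ≡ 17 (mod 19)
3^32 ≡ 17^2 = 289 ≡ 4 (mod 19)
3^64 ≡ 4^2 = 16 (mod 19)
3^128 ≡ 16^2 = 256 ≡ 9 (mod 19)
3^144 = 3^128 × 3^16 ≡ 9 × 17 (mod 19).
9 × 17 = 153 ≡ 1 (mod 19).

1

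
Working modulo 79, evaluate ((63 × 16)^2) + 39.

63 × 16 = 1008 ≡ 60 (mod 79)
(60)^2 ≡ 45 (mod 79)
45 + 39 = 84 ≡ 5 (mod 79)

5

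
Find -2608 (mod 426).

374

-2608 = -7×426 + 374, so -2608 ≡ 374 (mod 426).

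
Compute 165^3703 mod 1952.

1837

3703 in binary is 111001110111, i.e. 3703 = 2048 + 1024 + 512 + 64 + 32 + 16 + 4 + 2 + 1.
165^1 ≡ 165 (mod 1952)
165^2 ≡ 165^2 = 27225 ≡ 1849 (mod 1952)
165^4 ≡ 1849^2 = 3418801 ≡ 849 (mod 1952)
165^8 ≡ 849^2 = 720801 ≡ 513 (mod 1952)
165^16 ≡ 513^2 = 263169 ≡ 1601 (mod 1952)
165^32 ≡ 1601^2 = 2563201 ≡ 225 (mod 1952)
165^64 ≡ 225^2 = 50625 ≡ 1825 (mod 1952)
165^128 ≡ 1825^2 = 3330625 ≡ 513 (mod 1952)
165^256 ≡ 513^2 = 263169 ≡ 1601 (mod 1952)
165^512 ≡ 1601^2 = 2563201 ≡ 225 (mod 1952)
165^1024 ≡ 225^2 = 50625 ≡ 1825 (mod 1952)
165^2048 ≡ 1825^2 = 3330625 ≡ 513 (mod 1952)
165^3703 = 165^2048 × 165^1024 × 165^512 × 165^64 × 165^32 × 165^16 × 165^4 × 165^2 × 165^1 ≡ 513 × 1825 × 225 × 1825 × 225 × 1601 × 849 × 1849 × 165 (mod 1952).
Accumulate the product:
513 × 1825 = 936225 ≡ 1217
1217 × 225 = 273825 ≡ 545
545 × 1825 = 994625 ≡ 1057
1057 × 225 = 237825 ≡ 1633
1633 × 1601 = 2614433 ≡ 705
705 × 849 = 598545 ≡ 1233
1233 × 1849 = 2279817 ≡ 1833
1833 × 165 = 302445 ≡ 1837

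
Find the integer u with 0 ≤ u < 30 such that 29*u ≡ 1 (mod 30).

29

By the extended Euclidean algorithm:
30 = 1×29 + 1
29 = 29×1 + 0
gcd(29, 30) = 1, so the inverse exists.
Bézout: 1 = 1×30 − 1×29.
So 29⁻¹ ≡ −1 ≡ 29 (mod 30).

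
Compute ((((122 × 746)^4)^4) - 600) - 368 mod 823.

122 × 746 = 91012 ≡ 482 (mod 823)
(482)^4 ≡ 680 (mod 823)
(680)^4 ≡ 239 (mod 823)
239 - 600 = -361 ≡ 462 (mod 823)
462 - 368 = 94

94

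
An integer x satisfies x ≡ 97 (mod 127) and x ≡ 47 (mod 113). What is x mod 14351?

127⁻¹ mod 113: 127*105 ≡ 1 (mod 113), so 127⁻¹ ≡ 105.
x = 97 + 127*((47 − 97)*105 mod 113) = 97 + 127*61 = 7844.

7844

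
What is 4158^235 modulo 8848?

Compute successive squares:
235 in binary is 11101011, i.e. 235 = 128 + 64 + 32 + 8 + 2 + 1.
4158^1 ≡ 4158 (mod 8848)
4158^2 ≡ 4158^2 = 17288964 ≡ 8820 (mod 8848)
4158^4 ≡ 8820^2 = 77792400 ≡ 784 (mod 8848)
4158^8 ≡ 784^2 = 614656 ≡ 4144 (mod 8848)
4158^16 ≡ 4144^2 = 17172736 ≡ 7616 (mod 8848)
4158^32 ≡ 7616^2 = 58003456 ≡ 4816 (mod 8848)
4158^64 ≡ 4816^2 = 23193856 ≡ 3248 (mod 8848)
4158^128 ≡ 3248^2 = 10549504 ≡ 2688 (mod 8848)
4158^235 = 4158^128 * 4158^64 * 4158^32 * 4158^8 * 4158^2 * 4158^1 ≡ 2688 * 3248 * 4816 * 4144 * 8820 * 4158 (mod 8848).
Accumulate the product:
2688 * 3248 = 8730624 ≡ 6496
6496 * 4816 = 31284736 ≡ 7056
7056 * 4144 = 29240064 ≡ 6272
6272 * 8820 = 55319040 ≡ 1344
1344 * 4158 = 5588352 ≡ 5264

5264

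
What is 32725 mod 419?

43

32725 = 78·419 + 43, so 32725 ≡ 43 (mod 419).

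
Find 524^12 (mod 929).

Compute successive squares:
12 in binary is 1100, i.e. 12 = 8 + 4.
524^1 ≡ 524 (mod 929)
524^2 ≡ 524^2 = 274576 ≡ 521 (mod 929)
524^4 ≡ 521^2 = 271441 ≡ 173 (mod 929)
524^8 ≡ 173^2 = 29929 ≡ 201 (mod 929)
524^12 = 524^8 · 524^4 ≡ 201 · 173 (mod 929).
201 · 173 = 34773 ≡ 400 (mod 929).

400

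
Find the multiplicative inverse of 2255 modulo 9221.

Run the extended Euclidean algorithm:
9221 = 4×2255 + 201
2255 = 11×201 + 44
201 = 4×44 + 25
44 = 1×25 + 19
25 = 1×19 + 6
19 = 3×6 + 1
6 = 6×1 + 0
gcd(2255, 9221) = 1, so the inverse exists.
Back-substitute for 1:
1 = 1×19 − 3×6
  = −3×25 + 4×19
  = 4×44 − 7×25
  = −7×201 + 32×44
  = 32×2255 − 359×201
  = −359×9221 + 1468×2255
So 2255⁻¹ ≡ 1468 (mod 9221).

1468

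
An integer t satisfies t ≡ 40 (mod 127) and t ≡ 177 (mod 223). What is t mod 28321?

127⁻¹ mod 223: 127*72 ≡ 1 (mod 223), so 127⁻¹ ≡ 72.
t = 40 + 127*((177 − 40)*72 mod 223) = 40 + 127*52 = 6644.

6644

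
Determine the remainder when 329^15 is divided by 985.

529

329^1 ≡ 329 (mod 985)
329^2 ≡ 329^2 = 108241 ≡ 876 (mod 985)
329^4 ≡ 876^2 = 767376 ≡ 61 (mod 985)
329^8 ≡ 61^2 = 3721 ≡ 766 (mod 985)
329^15 = 329^8 × 329^4 × 329^2 × 329^1 ≡ 766 × 61 × 876 × 329 (mod 985).
Accumulate the product:
766 × 61 = 46726 ≡ 431
431 × 876 = 377556 ≡ 301
301 × 329 = 99029 ≡ 529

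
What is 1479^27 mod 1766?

1417

Using repeated squaring:
27 in binary is 11011, i.e. 27 = 16 + 8 + 2 + 1.
1479^1 ≡ 1479 (mod 1766)
1479^2 ≡ 1479^2 = 2187441 ≡ 1133 (mod 1766)
1479^4 ≡ 1133^2 = 1283689 ≡ 1573 (mod 1766)
1479^8 ≡ 1573^2 = 2474329 ≡ 163 (mod 1766)
1479^16 ≡ 163^2 = 26569 ≡ 79 (mod 1766)
1479^27 = 1479^16 * 1479^8 * 1479^2 * 1479^1 ≡ 79 * 163 * 1133 * 1479 (mod 1766).
Accumulate the product:
79 * 163 = 12877 ≡ 515
515 * 1133 = 583495 ≡ 715
715 * 1479 = 1057485 ≡ 1417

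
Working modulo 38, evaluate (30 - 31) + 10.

30 - 31 = -1 ≡ 37 (mod 38)
37 + 10 = 47 ≡ 9 (mod 38)

9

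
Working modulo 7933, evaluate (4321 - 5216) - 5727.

1311

4321 - 5216 = -895 ≡ 7038 (mod 7933)
7038 - 5727 = 1311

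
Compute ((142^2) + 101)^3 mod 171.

(142)^2 ≡ 157 (mod 171)
157 + 101 = 258 ≡ 87 (mod 171)
(87)^3 ≡ 153 (mod 171)

153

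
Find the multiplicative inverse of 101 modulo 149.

90

By the extended Euclidean algorithm:
149 = 1·101 + 48
101 = 2·48 + 5
48 = 9·5 + 3
5 = 1·3 + 2
3 = 1·2 + 1
2 = 2·1 + 0
gcd(101, 149) = 1, so the inverse exists.
Back-substitute for 1:
1 = 1·3 − 1·2
  = −1·5 + 2·3
  = 2·48 − 19·5
  = −19·101 + 40·48
  = 40·149 − 59·101
So 101⁻¹ ≡ −59 ≡ 90 (mod 149).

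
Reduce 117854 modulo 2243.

117854 = 52·2243 + 1218, so 117854 ≡ 1218 (mod 2243).

1218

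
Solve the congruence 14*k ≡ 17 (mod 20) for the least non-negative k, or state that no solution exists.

gcd(14, 20) = 2, and 2 does not divide 17.
So the congruence has no solution.

no solution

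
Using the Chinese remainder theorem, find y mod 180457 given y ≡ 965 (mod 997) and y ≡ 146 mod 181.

178431

997⁻¹ mod 181: 997×61 ≡ 1 (mod 181), so 997⁻¹ ≡ 61.
y = 965 + 997×((146 − 965)×61 mod 181) = 965 + 997×178 = 178431.
Check: 178431 mod 997 = 965, 178431 mod 181 = 146. ✓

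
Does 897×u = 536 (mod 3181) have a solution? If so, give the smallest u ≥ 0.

568

gcd(897, 3181) = 1, so a unique solution mod 3181 exists.
897⁻¹ ≡ 1188 (mod 3181).
u ≡ 1188×536 ≡ 568 (mod 3181).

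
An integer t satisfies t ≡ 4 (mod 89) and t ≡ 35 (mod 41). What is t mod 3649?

89⁻¹ mod 41: 89·6 ≡ 1 (mod 41), so 89⁻¹ ≡ 6.
t = 4 + 89·((35 − 4)·6 mod 41) = 4 + 89·22 = 1962.
Check: 1962 mod 89 = 4, 1962 mod 41 = 35. ✓

1962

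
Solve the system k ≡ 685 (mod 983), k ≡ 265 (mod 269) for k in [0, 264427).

124543

983⁻¹ mod 269: 983·188 ≡ 1 (mod 269), so 983⁻¹ ≡ 188.
k = 685 + 983·((265 − 685)·188 mod 269) = 685 + 983·126 = 124543.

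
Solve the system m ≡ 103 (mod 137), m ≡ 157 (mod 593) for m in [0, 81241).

137⁻¹ mod 593: 137×303 ≡ 1 (mod 593), so 137⁻¹ ≡ 303.
m = 103 + 137×((157 − 103)×303 mod 593) = 103 + 137×351 = 48190.
Check: 48190 mod 137 = 103, 48190 mod 593 = 157. ✓

48190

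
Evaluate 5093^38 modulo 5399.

2204

38 in binary is 100110, i.e. 38 = 32 + 4 + 2.
5093^1 ≡ 5093 (mod 5399)
5093^2 ≡ 5093^2 = 25938649 ≡ 1853 (mod 5399)
5093^4 ≡ 1853^2 = 3433609 ≡ 5244 (mod 5399)
5093^8 ≡ 5244^2 = 27499536 ≡ 2429 (mod 5399)
5093^16 ≡ 2429^2 = 5900041 ≡ 4333 (mod 5399)
5093^32 ≡ 4333^2 = 18774889 ≡ 2566 (mod 5399)
5093^38 = 5093^32 · 5093^4 · 5093^2 ≡ 2566 · 5244 · 1853 (mod 5399).
Accumulate the product:
2566 · 5244 = 13456104 ≡ 1796
1796 · 1853 = 3327988 ≡ 2204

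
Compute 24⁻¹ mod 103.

73

Run the extended Euclidean algorithm:
103 = 4·24 + 7
24 = 3·7 + 3
7 = 2·3 + 1
3 = 3·1 + 0
gcd(24, 103) = 1, so the inverse exists.
Back-substitute for 1:
1 = 1·7 − 2·3
  = −2·24 + 7·7
  = 7·103 − 30·24
So 24⁻¹ ≡ −30 ≡ 73 (mod 103).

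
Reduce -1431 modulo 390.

-1431 = -4·390 + 129, so -1431 ≡ 129 (mod 390).

129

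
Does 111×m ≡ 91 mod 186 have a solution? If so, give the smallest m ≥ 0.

no solution

gcd(111, 186) = 3, and 3 does not divide 91.
So the congruence has no solution.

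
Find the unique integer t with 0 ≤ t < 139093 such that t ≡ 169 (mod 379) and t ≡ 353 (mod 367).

379⁻¹ mod 367: 379*153 ≡ 1 (mod 367), so 379⁻¹ ≡ 153.
t = 169 + 379*((353 − 169)*153 mod 367) = 169 + 379*260 = 98709.
Check: 98709 mod 379 = 169, 98709 mod 367 = 353. ✓

98709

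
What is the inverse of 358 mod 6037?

1602

6037 = 16×358 + 309
358 = 1×309 + 49
309 = 6×49 + 15
49 = 3×15 + 4
15 = 3×4 + 3
4 = 1×3 + 1
3 = 3×1 + 0
gcd(358, 6037) = 1, so the inverse exists.
Bézout: 1 = −95×6037 + 1602×358.
So 358⁻¹ ≡ 1602 (mod 6037).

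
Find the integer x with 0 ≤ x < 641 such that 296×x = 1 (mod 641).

641 = 2×296 + 49
296 = 6×49 + 2
49 = 24×2 + 1
2 = 2×1 + 0
gcd(296, 641) = 1, so the inverse exists.
Bézout: 1 = 145×641 − 314×296.
So 296⁻¹ ≡ −314 ≡ 327 (mod 641).

327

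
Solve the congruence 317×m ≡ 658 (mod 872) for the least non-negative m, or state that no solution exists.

610

gcd(317, 872) = 1, so a unique solution mod 872 exists.
317⁻¹ ≡ 861 (mod 872).
m ≡ 861×658 ≡ 610 (mod 872).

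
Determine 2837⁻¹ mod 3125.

3125 = 1×2837 + 288
2837 = 9×288 + 245
288 = 1×245 + 43
245 = 5×43 + 30
43 = 1×30 + 13
30 = 2×13 + 4
13 = 3×4 + 1
4 = 4×1 + 0
gcd(2837, 3125) = 1, so the inverse exists.
Bézout: 1 = 660×3125 − 727×2837.
So 2837⁻¹ ≡ −727 ≡ 2398 (mod 3125).

2398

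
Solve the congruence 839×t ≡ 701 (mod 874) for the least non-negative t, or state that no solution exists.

829

gcd(839, 874) = 1, so a unique solution mod 874 exists.
839⁻¹ ≡ 849 (mod 874).
t ≡ 849×701 ≡ 829 (mod 874).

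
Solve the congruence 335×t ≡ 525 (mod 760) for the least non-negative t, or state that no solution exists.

gcd(335, 760) = 5, and 5 | 525, so solutions exist.
Divide through by 5: 67×t mod 152 = 105.
67⁻¹ ≡ 59 (mod 152).
t ≡ 59×105 ≡ 115 (mod 152).
The smallest non-negative solution is t = 115.

115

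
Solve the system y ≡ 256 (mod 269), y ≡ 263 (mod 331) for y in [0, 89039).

269⁻¹ mod 331: 269×16 ≡ 1 (mod 331), so 269⁻¹ ≡ 16.
y = 256 + 269×((263 − 256)×16 mod 331) = 256 + 269×112 = 30384.

30384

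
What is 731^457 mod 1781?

1186

Compute successive squares:
457 in binary is 111001001, i.e. 457 = 256 + 128 + 64 + 8 + 1.
731^1 ≡ 731 (mod 1781)
731^2 ≡ 731^2 = 534361 ≡ 61 (mod 1781)
731^4 ≡ 61^2 = 3721 ≡ 159 (mod 1781)
731^8 ≡ 159^2 = 25281 ≡ 347 (mod 1781)
731^16 ≡ 347^2 = 120409 ≡ 1082 (mod 1781)
731^32 ≡ 1082^2 = 1170724 ≡ 607 (mod 1781)
731^64 ≡ 607^2 = 368449 ≡ 1563 (mod 1781)
731^128 ≡ 1563^2 = 2442969 ≡ 1218 (mod 1781)
731^256 ≡ 1218^2 = 1483524 ≡ 1732 (mod 1781)
731^457 = 731^256 · 731^128 · 731^64 · 731^8 · 731^1 ≡ 1732 · 1218 · 1563 · 347 · 731 (mod 1781).
Accumulate the product:
1732 · 1218 = 2109576 ≡ 872
872 · 1563 = 1362936 ≡ 471
471 · 347 = 163437 ≡ 1366
1366 · 731 = 998546 ≡ 1186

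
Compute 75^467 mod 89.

Using repeated squaring:
75^1 ≡ 75 (mod 89)
75^2 ≡ 75^2 = 5625 ≡ 18 (mod 89)
75^4 ≡ 18^2 = 324 ≡ 57 (mod 89)
75^8 ≡ 57^2 = 3249 ≡ 45 (mod 89)
75^16 ≡ 45^2 = 2025 ≡ 67 (mod 89)
75^32 ≡ 67^2 = 4489 ≡ 39 (mod 89)
75^64 ≡ 39^2 = 1521 ≡ 8 (mod 89)
75^128 ≡ 8^2 = 64 (mod 89)
75^256 ≡ 64^2 = 4096 ≡ 2 (mod 89)
75^467 = 75^256 × 75^128 × 75^64 × 75^16 × 75^2 × 75^1 ≡ 2 × 64 × 8 × 67 × 18 × 75 (mod 89).
Accumulate the product:
2 × 64 = 128 ≡ 39
39 × 8 = 312 ≡ 45
45 × 67 = 3015 ≡ 78
78 × 18 = 1404 ≡ 69
69 × 75 = 5175 ≡ 13

13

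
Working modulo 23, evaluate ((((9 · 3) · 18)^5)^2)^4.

2

9 · 3 = 27 ≡ 4 (mod 23)
4 · 18 = 72 ≡ 3 (mod 23)
(3)^5 ≡ 13 (mod 23)
(13)^2 ≡ 8 (mod 23)
(8)^4 ≡ 2 (mod 23)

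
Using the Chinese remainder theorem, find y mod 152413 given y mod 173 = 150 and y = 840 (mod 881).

58105

173⁻¹ mod 881: 173×275 ≡ 1 (mod 881), so 173⁻¹ ≡ 275.
y = 150 + 173×((840 − 150)×275 mod 881) = 150 + 173×335 = 58105.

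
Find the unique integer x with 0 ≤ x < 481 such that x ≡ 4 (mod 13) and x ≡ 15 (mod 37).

13⁻¹ mod 37: 13×20 ≡ 1 (mod 37), so 13⁻¹ ≡ 20.
x = 4 + 13×((15 − 4)×20 mod 37) = 4 + 13×35 = 459.

459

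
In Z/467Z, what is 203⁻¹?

Run the extended Euclidean algorithm:
467 = 2·203 + 61
203 = 3·61 + 20
61 = 3·20 + 1
20 = 20·1 + 0
gcd(203, 467) = 1, so the inverse exists.
Bézout: 1 = 10·467 − 23·203.
So 203⁻¹ ≡ −23 ≡ 444 (mod 467).

444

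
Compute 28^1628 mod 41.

31

28^1 ≡ 28 (mod 41)
28^2 ≡ 28^2 = 784 ≡ 5 (mod 41)
28^4 ≡ 5^2 = 25 (mod 41)
28^8 ≡ 25^2 = 625 ≡ 10 (mod 41)
28^16 ≡ 10^2 = 100 ≡ 18 (mod 41)
28^32 ≡ 18^2 = 324 ≡ 37 (mod 41)
28^64 ≡ 37^2 = 1369 ≡ 16 (mod 41)
28^128 ≡ 16^2 = 256 ≡ 10 (mod 41)
28^256 ≡ 10^2 = 100 ≡ 18 (mod 41)
28^512 ≡ 18^2 = 324 ≡ 37 (mod 41)
28^1024 ≡ 37^2 = 1369 ≡ 16 (mod 41)
28^1628 = 28^1024 * 28^512 * 28^64 * 28^16 * 28^8 * 28^4 ≡ 16 * 37 * 16 * 18 * 10 * 25 (mod 41).
Accumulate the product:
16 * 37 = 592 ≡ 18
18 * 16 = 288 ≡ 1
1 * 18 = 18
18 * 10 = 180 ≡ 16
16 * 25 = 400 ≡ 31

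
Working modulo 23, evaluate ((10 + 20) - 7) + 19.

19

10 + 20 = 30 ≡ 7 (mod 23)
7 - 7 = 0
0 + 19 = 19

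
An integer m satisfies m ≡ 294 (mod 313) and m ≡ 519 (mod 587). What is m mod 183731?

46305

313⁻¹ mod 587: 313×572 ≡ 1 (mod 587), so 313⁻¹ ≡ 572.
m = 294 + 313×((519 − 294)×572 mod 587) = 294 + 313×147 = 46305.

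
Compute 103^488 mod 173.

16

By square-and-multiply:
488 in binary is 111101000, i.e. 488 = 256 + 128 + 64 + 32 + 8.
103^1 ≡ 103 (mod 173)
103^2 ≡ 103^2 = 10609 ≡ 56 (mod 173)
103^4 ≡ 56^2 = 3136 ≡ 22 (mod 173)
103^8 ≡ 22^2 = 484 ≡ 138 (mod 173)
103^16 ≡ 138^2 = 19044 ≡ 14 (mod 173)
103^32 ≡ 14^2 = 196 ≡ 23 (mod 173)
103^64 ≡ 23^2 = 529 ≡ 10 (mod 173)
103^128 ≡ 10^2 = 100 (mod 173)
103^256 ≡ 100^2 = 10000 ≡ 139 (mod 173)
103^488 = 103^256 · 103^128 · 103^64 · 103^32 · 103^8 ≡ 139 · 100 · 10 · 23 · 138 (mod 173).
Accumulate the product:
139 · 100 = 13900 ≡ 60
60 · 10 = 600 ≡ 81
81 · 23 = 1863 ≡ 133
133 · 138 = 18354 ≡ 16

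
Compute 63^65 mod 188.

By square-and-multiply:
65 in binary is 1000001, i.e. 65 = 64 + 1.
63^1 ≡ 63 (mod 188)
63^2 ≡ 63^2 = 3969 ≡ 21 (mod 188)
63^4 ≡ 21^2 = 441 ≡ 65 (mod 188)
63^8 ≡ 65^2 = 4225 ≡ 89 (mod 188)
63^16 ≡ 89^2 = 7921 ≡ 25 (mod 188)
63^32 ≡ 25^2 = 625 ≡ 61 (mod 188)
63^64 ≡ 61^2 = 3721 ≡ 149 (mod 188)
63^65 = 63^64 × 63^1 ≡ 149 × 63 (mod 188).
149 × 63 = 9387 ≡ 175 (mod 188).

175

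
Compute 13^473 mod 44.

41

Compute successive squares:
473 in binary is 111011001, i.e. 473 = 256 + 128 + 64 + 16 + 8 + 1.
13^1 ≡ 13 (mod 44)
13^2 ≡ 13^2 = 169 ≡ 37 (mod 44)
13^4 ≡ 37^2 = 1369 ≡ 5 (mod 44)
13^8 ≡ 5^2 = 25 (mod 44)
13^16 ≡ 25^2 = 625 ≡ 9 (mod 44)
13^32 ≡ 9^2 = 81 ≡ 37 (mod 44)
13^64 ≡ 37^2 = 1369 ≡ 5 (mod 44)
13^128 ≡ 5^2 = 25 (mod 44)
13^256 ≡ 25^2 = 625 ≡ 9 (mod 44)
13^473 = 13^256 × 13^128 × 13^64 × 13^16 × 13^8 × 13^1 ≡ 9 × 25 × 5 × 9 × 25 × 13 (mod 44).
Accumulate the product:
9 × 25 = 225 ≡ 5
5 × 5 = 25
25 × 9 = 225 ≡ 5
5 × 25 = 125 ≡ 37
37 × 13 = 481 ≡ 41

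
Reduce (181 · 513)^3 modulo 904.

181 · 513 = 92853 ≡ 645 (mod 904)
(645)^3 ≡ 901 (mod 904)

901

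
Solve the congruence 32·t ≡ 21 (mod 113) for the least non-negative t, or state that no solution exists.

96

gcd(32, 113) = 1, so a unique solution mod 113 exists.
32⁻¹ ≡ 53 (mod 113).
t ≡ 53·21 ≡ 96 (mod 113).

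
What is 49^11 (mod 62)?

59

Using repeated squaring:
11 in binary is 1011, i.e. 11 = 8 + 2 + 1.
49^1 ≡ 49 (mod 62)
49^2 ≡ 49^2 = 2401 ≡ 45 (mod 62)
49^4 ≡ 45^2 = 2025 ≡ 41 (mod 62)
49^8 ≡ 41^2 = 1681 ≡ 7 (mod 62)
49^11 = 49^8 × 49^2 × 49^1 ≡ 7 × 45 × 49 (mod 62).
Accumulate the product:
7 × 45 = 315 ≡ 5
5 × 49 = 245 ≡ 59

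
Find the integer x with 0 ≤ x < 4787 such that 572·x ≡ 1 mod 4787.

Run the extended Euclidean algorithm:
4787 = 8·572 + 211
572 = 2·211 + 150
211 = 1·150 + 61
150 = 2·61 + 28
61 = 2·28 + 5
28 = 5·5 + 3
5 = 1·3 + 2
3 = 1·2 + 1
2 = 2·1 + 0
gcd(572, 4787) = 1, so the inverse exists.
Bézout: 1 = −225·4787 + 1883·572.
So 572⁻¹ ≡ 1883 (mod 4787).

1883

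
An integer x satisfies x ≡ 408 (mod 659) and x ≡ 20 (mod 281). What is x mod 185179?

182951

659⁻¹ mod 281: 659*197 ≡ 1 (mod 281), so 659⁻¹ ≡ 197.
x = 408 + 659*((20 − 408)*197 mod 281) = 408 + 659*277 = 182951.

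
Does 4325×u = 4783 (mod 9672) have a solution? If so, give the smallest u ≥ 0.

gcd(4325, 9672) = 1, so a unique solution mod 9672 exists.
4325⁻¹ ≡ 653 (mod 9672).
u ≡ 653×4783 ≡ 8915 (mod 9672).

8915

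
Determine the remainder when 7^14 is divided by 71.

54

Compute successive squares:
14 in binary is 1110, i.e. 14 = 8 + 4 + 2.
7^1 ≡ 7 (mod 71)
7^2 ≡ 7^2 = 49 (mod 71)
7^4 ≡ 49^2 = 2401 ≡ 58 (mod 71)
7^8 ≡ 58^2 = 3364 ≡ 27 (mod 71)
7^14 = 7^8 * 7^4 * 7^2 ≡ 27 * 58 * 49 (mod 71).
Accumulate the product:
27 * 58 = 1566 ≡ 4
4 * 49 = 196 ≡ 54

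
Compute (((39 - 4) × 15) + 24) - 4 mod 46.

39 - 4 = 35
35 × 15 = 525 ≡ 19 (mod 46)
19 + 24 = 43
43 - 4 = 39

39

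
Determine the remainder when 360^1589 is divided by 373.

236

Compute successive squares:
1589 in binary is 11000110101, i.e. 1589 = 1024 + 512 + 32 + 16 + 4 + 1.
360^1 ≡ 360 (mod 373)
360^2 ≡ 360^2 = 129600 ≡ 169 (mod 373)
360^4 ≡ 169^2 = 28561 ≡ 213 (mod 373)
360^8 ≡ 213^2 = 45369 ≡ 236 (mod 373)
360^16 ≡ 236^2 = 55696 ≡ 119 (mod 373)
360^32 ≡ 119^2 = 14161 ≡ 360 (mod 373)
360^64 ≡ 360^2 = 129600 ≡ 169 (mod 373)
360^128 ≡ 169^2 = 28561 ≡ 213 (mod 373)
360^256 ≡ 213^2 = 45369 ≡ 236 (mod 373)
360^512 ≡ 236^2 = 55696 ≡ 119 (mod 373)
360^1024 ≡ 119^2 = 14161 ≡ 360 (mod 373)
360^1589 = 360^1024 × 360^512 × 360^32 × 360^16 × 360^4 × 360^1 ≡ 360 × 119 × 360 × 119 × 213 × 360 (mod 373).
Accumulate the product:
360 × 119 = 42840 ≡ 318
318 × 360 = 114480 ≡ 342
342 × 119 = 40698 ≡ 41
41 × 213 = 8733 ≡ 154
154 × 360 = 55440 ≡ 236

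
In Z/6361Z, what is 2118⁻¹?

1817

By the extended Euclidean algorithm:
6361 = 3*2118 + 7
2118 = 302*7 + 4
7 = 1*4 + 3
4 = 1*3 + 1
3 = 3*1 + 0
gcd(2118, 6361) = 1, so the inverse exists.
Bézout: 1 = −605*6361 + 1817*2118.
So 2118⁻¹ ≡ 1817 (mod 6361).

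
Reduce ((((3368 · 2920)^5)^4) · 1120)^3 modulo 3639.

118

3368 · 2920 = 9834560 ≡ 1982 (mod 3639)
(1982)^5 ≡ 1040 (mod 3639)
(1040)^4 ≡ 1552 (mod 3639)
1552 · 1120 = 1738240 ≡ 2437 (mod 3639)
(2437)^3 ≡ 118 (mod 3639)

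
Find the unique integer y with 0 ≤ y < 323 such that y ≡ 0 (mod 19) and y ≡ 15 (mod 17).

304

19⁻¹ mod 17: 19×9 ≡ 1 (mod 17), so 19⁻¹ ≡ 9.
y = 0 + 19×((15 − 0)×9 mod 17) = 0 + 19×16 = 304.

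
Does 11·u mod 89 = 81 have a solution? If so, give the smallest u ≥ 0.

gcd(11, 89) = 1, so a unique solution mod 89 exists.
11⁻¹ ≡ 81 (mod 89).
u ≡ 81·81 ≡ 64 (mod 89).

64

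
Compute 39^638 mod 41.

31

39^1 ≡ 39 (mod 41)
39^2 ≡ 39^2 = 1521 ≡ 4 (mod 41)
39^4 ≡ 4^2 = 16 (mod 41)
39^8 ≡ 16^2 = 256 ≡ 10 (mod 41)
39^16 ≡ 10^2 = 100 ≡ 18 (mod 41)
39^32 ≡ 18^2 = 324 ≡ 37 (mod 41)
39^64 ≡ 37^2 = 1369 ≡ 16 (mod 41)
39^128 ≡ 16^2 = 256 ≡ 10 (mod 41)
39^256 ≡ 10^2 = 100 ≡ 18 (mod 41)
39^512 ≡ 18^2 = 324 ≡ 37 (mod 41)
39^638 = 39^512 · 39^64 · 39^32 · 39^16 · 39^8 · 39^4 · 39^2 ≡ 37 · 16 · 37 · 18 · 10 · 16 · 4 (mod 41).
Accumulate the product:
37 · 16 = 592 ≡ 18
18 · 37 = 666 ≡ 10
10 · 18 = 180 ≡ 16
16 · 10 = 160 ≡ 37
37 · 16 = 592 ≡ 18
18 · 4 = 72 ≡ 31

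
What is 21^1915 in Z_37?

25

By square-and-multiply:
21^1 ≡ 21 (mod 37)
21^2 ≡ 21^2 = 441 ≡ 34 (mod 37)
21^4 ≡ 34^2 = 1156 ≡ 9 (mod 37)
21^8 ≡ 9^2 = 81 ≡ 7 (mod 37)
21^16 ≡ 7^2 = 49 ≡ 12 (mod 37)
21^32 ≡ 12^2 = 144 ≡ 33 (mod 37)
21^64 ≡ 33^2 = 1089 ≡ 16 (mod 37)
21^128 ≡ 16^2 = 256 ≡ 34 (mod 37)
21^256 ≡ 34^2 = 1156 ≡ 9 (mod 37)
21^512 ≡ 9^2 = 81 ≡ 7 (mod 37)
21^1024 ≡ 7^2 = 49 ≡ 12 (mod 37)
21^1915 = 21^1024 · 21^512 · 21^256 · 21^64 · 21^32 · 21^16 · 21^8 · 21^2 · 21^1 ≡ 12 · 7 · 9 · 16 · 33 · 12 · 7 · 34 · 21 (mod 37).
Accumulate the product:
12 · 7 = 84 ≡ 10
10 · 9 = 90 ≡ 16
16 · 16 = 256 ≡ 34
34 · 33 = 1122 ≡ 12
12 · 12 = 144 ≡ 33
33 · 7 = 231 ≡ 9
9 · 34 = 306 ≡ 10
10 · 21 = 210 ≡ 25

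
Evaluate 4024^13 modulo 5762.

3540

Compute successive squares:
4024^1 ≡ 4024 (mod 5762)
4024^2 ≡ 4024^2 = 16192576 ≡ 1356 (mod 5762)
4024^4 ≡ 1356^2 = 1838736 ≡ 658 (mod 5762)
4024^8 ≡ 658^2 = 432964 ≡ 814 (mod 5762)
4024^13 = 4024^8 * 4024^4 * 4024^1 ≡ 814 * 658 * 4024 (mod 5762).
Accumulate the product:
814 * 658 = 535612 ≡ 5508
5508 * 4024 = 22164192 ≡ 3540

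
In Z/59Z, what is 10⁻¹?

6

Run the extended Euclidean algorithm:
59 = 5*10 + 9
10 = 1*9 + 1
9 = 9*1 + 0
gcd(10, 59) = 1, so the inverse exists.
Back-substitute for 1:
1 = 1*10 − 1*9
  = −1*59 + 6*10
So 10⁻¹ ≡ 6 (mod 59).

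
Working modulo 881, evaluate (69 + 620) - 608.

69 + 620 = 689
689 - 608 = 81

81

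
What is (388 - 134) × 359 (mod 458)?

388 - 134 = 254
254 × 359 = 91186 ≡ 44 (mod 458)

44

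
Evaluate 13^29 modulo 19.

By square-and-multiply:
13^1 ≡ 13 (mod 19)
13^2 ≡ 13^2 = 169 ≡ 17 (mod 19)
13^4 ≡ 17^2 = 289 ≡ 4 (mod 19)
13^8 ≡ 4^2 = 16 (mod 19)
13^16 ≡ 16^2 = 256 ≡ 9 (mod 19)
13^29 = 13^16 * 13^8 * 13^4 * 13^1 ≡ 9 * 16 * 4 * 13 (mod 19).
Accumulate the product:
9 * 16 = 144 ≡ 11
11 * 4 = 44 ≡ 6
6 * 13 = 78 ≡ 2

2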